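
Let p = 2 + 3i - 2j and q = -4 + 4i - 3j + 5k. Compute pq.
-26 - 14i - 13j + 9k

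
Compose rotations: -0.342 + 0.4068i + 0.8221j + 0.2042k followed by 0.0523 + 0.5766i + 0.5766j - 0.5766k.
-0.6087 + 0.4158i - 0.5065j + 0.4473k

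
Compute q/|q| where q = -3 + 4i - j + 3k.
-0.5071 + 0.6761i - 0.169j + 0.5071k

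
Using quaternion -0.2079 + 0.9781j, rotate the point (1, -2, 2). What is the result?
(-1.727, -2, -1.42)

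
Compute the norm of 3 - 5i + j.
√35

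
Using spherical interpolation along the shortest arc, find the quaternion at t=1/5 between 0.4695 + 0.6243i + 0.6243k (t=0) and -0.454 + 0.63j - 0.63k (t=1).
0.5005 + 0.5267i - 0.1448j + 0.6716k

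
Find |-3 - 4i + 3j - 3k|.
√43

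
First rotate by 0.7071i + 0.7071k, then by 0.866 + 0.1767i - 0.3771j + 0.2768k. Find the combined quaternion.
-0.3207 + 0.3457i + 0.0708j + 0.879k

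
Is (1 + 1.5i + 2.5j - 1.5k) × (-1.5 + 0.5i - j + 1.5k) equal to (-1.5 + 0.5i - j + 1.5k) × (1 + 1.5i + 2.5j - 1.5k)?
No: pq = 2.5 + 0.5i - 7.75j + k ≠ 2.5 - 4i - 1.75j + 6.5k = qp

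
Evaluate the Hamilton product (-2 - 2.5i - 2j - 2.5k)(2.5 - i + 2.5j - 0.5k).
-3.75 + 3i - 8.75j - 13.5k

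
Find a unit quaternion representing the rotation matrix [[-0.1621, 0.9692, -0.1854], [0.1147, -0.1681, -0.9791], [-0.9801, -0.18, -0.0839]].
-0.3827 - 0.522i - 0.5191j + 0.5582k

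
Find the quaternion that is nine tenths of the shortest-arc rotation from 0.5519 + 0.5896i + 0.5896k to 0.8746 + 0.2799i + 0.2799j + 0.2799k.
0.856 + 0.318i + 0.2551j + 0.318k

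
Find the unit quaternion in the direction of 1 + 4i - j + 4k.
0.1715 + 0.686i - 0.1715j + 0.686k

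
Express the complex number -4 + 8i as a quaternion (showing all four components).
-4 + 8i + 0j + 0k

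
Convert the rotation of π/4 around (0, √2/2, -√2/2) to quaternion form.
0.9239 + 0.2706j - 0.2706k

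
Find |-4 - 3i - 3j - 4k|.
√50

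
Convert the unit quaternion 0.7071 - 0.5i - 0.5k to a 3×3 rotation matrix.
[[0.5, 0.7071, 0.5], [-0.7071, 0, 0.7071], [0.5, -0.7071, 0.5]]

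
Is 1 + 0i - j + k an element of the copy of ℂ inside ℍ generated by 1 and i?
No. The quaternion 1 - j + k has j-coefficient y = -1 and k-coefficient z = 1, not both zero, so it does not lie in the complex subalgebra spanned by 1 and i.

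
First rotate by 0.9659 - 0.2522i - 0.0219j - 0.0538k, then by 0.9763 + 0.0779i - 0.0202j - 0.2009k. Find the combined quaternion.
0.9514 - 0.1743i + 0.014j - 0.2534k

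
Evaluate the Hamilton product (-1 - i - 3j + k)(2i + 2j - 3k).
11 + 5i - 3j + 7k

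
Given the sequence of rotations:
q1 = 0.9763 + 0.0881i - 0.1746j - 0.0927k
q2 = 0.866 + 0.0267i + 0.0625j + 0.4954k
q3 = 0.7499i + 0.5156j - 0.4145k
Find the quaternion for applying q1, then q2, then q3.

q2 · q1 = 0.9 + 0.1831i - 0.0441j + 0.3932k
q3 · q2 · q1 = 0.0484 + 0.8594i + 0.0933j - 0.5005k
0.0484 + 0.8594i + 0.0933j - 0.5005k


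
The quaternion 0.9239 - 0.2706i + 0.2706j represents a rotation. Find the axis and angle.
axis = (-√2/2, √2/2, 0), θ = π/4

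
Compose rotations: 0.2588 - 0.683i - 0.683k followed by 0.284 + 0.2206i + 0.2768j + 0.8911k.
0.8328 - 0.3259i - 0.3863j + 0.2257k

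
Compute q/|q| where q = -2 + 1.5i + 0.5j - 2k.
-0.6172 + 0.4629i + 0.1543j - 0.6172k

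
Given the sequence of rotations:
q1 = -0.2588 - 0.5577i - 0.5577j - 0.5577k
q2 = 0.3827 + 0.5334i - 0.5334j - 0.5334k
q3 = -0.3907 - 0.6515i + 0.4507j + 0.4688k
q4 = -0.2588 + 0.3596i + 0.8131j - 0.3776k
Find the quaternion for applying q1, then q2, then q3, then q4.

q2 · q1 = -0.3965 - 0.3515i + 0.5196j - 0.6703k
q3 · q2 · q1 = 0.006 - 0.15i - 0.9832j - 0.1041k
q4 · q3 · q2 · q1 = 0.8125 - 0.4149i + 0.3534j - 0.2069k
0.8125 - 0.4149i + 0.3534j - 0.2069k


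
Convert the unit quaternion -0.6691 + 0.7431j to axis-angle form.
axis = (0, 1, 0), θ = 264°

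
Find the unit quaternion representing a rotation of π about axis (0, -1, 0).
-j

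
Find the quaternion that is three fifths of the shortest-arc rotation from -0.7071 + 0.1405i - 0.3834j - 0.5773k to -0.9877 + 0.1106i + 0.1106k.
-0.9584 + 0.1346i - 0.1708j - 0.1851k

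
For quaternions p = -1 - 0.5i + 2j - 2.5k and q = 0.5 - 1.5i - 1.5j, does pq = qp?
No: pq = 1.75 - 2.5i + 6.25j + 2.5k ≠ 1.75 + 5i - 1.25j - 5k = qp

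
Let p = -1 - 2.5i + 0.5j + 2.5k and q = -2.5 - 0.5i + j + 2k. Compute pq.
-4.25 + 5.25i + 1.5j - 10.5k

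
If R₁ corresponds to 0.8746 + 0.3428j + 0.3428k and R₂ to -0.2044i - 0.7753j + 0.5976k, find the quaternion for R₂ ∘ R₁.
0.0609 - 0.6494i - 0.608j + 0.4526k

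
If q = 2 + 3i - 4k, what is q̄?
2 - 3i + 4k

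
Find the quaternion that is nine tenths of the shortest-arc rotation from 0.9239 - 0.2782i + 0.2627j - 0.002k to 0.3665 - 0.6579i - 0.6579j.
0.4667 - 0.6594i - 0.5894j - 0.0003k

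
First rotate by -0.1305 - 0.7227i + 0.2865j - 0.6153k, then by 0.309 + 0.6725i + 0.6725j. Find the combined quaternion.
0.253 - 0.7249i + 0.4146j + 0.4886k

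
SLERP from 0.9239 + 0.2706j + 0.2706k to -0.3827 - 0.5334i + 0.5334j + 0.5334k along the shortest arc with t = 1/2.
0.8953 + 0.3655i - 0.1801j - 0.1801k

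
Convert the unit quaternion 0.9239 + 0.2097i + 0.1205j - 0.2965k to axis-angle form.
axis = (0.548, 0.3149, -0.7749), θ = π/4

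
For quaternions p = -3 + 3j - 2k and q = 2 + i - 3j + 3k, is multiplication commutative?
No: pq = 9 + 13j - 16k ≠ 9 - 6i + 17j - 10k = qp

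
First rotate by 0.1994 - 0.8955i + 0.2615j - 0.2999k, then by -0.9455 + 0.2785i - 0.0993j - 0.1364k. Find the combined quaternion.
0.0459 + 0.9677i - 0.0614j + 0.2403k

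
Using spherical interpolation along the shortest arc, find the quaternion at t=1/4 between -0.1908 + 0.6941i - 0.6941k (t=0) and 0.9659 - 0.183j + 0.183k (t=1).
-0.4757 + 0.5901i + 0.0594j - 0.6495k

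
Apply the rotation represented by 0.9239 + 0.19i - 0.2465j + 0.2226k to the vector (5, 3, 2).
(1.64, 3.153, 5.037)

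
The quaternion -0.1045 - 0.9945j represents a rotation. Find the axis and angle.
axis = (0, -1, 0), θ = 192°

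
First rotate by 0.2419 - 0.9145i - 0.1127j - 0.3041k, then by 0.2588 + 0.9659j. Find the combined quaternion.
0.1715 - 0.5304i + 0.2045j + 0.8046k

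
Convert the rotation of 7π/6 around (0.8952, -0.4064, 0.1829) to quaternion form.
-0.2588 + 0.8647i - 0.3926j + 0.1767k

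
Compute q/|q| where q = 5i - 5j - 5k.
0.5774i - 0.5774j - 0.5774k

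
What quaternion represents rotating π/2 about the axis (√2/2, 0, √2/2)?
0.7071 + 0.5i + 0.5k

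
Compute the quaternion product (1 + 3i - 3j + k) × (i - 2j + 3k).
-12 - 6i - 10j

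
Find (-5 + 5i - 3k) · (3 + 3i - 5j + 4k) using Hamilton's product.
-18 - 15i - 4j - 54k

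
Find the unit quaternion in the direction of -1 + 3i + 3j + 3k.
-0.189 + 0.5669i + 0.5669j + 0.5669k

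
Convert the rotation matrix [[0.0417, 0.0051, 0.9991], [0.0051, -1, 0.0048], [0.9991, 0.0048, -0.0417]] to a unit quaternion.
0.7217i + 0.0035j + 0.6922k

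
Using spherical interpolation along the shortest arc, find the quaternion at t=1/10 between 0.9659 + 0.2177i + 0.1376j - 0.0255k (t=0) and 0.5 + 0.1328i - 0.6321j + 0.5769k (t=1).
0.9726 + 0.2217i + 0.0502j + 0.0484k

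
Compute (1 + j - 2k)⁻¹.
0.1667 - 0.1667j + 0.3333k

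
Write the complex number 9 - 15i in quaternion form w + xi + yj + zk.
9 - 15i + 0j + 0k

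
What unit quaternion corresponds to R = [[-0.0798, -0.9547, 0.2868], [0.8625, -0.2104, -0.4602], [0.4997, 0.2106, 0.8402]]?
0.6225 + 0.2694i - 0.0855j + 0.7298k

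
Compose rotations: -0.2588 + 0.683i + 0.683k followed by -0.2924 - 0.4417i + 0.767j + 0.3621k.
0.13 + 0.4385i + 0.3505j - 0.8173k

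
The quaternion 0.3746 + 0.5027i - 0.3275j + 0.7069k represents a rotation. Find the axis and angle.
axis = (0.5422, -0.3532, 0.7624), θ = 136°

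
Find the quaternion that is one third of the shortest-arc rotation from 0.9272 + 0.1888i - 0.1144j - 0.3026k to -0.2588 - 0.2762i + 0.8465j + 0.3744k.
0.7899 + 0.249i - 0.4189j - 0.3722k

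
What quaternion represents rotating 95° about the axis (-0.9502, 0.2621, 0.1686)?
0.6756 - 0.7006i + 0.1932j + 0.1243k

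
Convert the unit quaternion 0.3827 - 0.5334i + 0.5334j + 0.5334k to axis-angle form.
axis = (-√3/3, √3/3, √3/3), θ = 3π/4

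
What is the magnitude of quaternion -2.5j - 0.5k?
2.55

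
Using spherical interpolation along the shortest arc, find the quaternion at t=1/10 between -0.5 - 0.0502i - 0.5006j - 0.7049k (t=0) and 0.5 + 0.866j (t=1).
-0.516 - 0.0462i - 0.5576j - 0.6486k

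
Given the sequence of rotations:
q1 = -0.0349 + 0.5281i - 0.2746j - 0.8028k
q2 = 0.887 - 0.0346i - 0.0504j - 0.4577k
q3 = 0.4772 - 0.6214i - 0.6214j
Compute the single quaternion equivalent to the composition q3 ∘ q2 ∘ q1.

q2 · q1 = -0.394 + 0.3844i - 0.5113j - 0.66k
q3 · q2 · q1 = -0.2669 + 0.8384i - 0.4093j + 0.2416k
-0.2669 + 0.8384i - 0.4093j + 0.2416k


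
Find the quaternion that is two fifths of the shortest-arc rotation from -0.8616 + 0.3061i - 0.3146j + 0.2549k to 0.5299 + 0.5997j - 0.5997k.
-0.766 + 0.1922i - 0.4521j + 0.4146k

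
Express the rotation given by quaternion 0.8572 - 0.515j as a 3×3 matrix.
[[0.4696, 0, -0.8829], [0, 1, 0], [0.8829, 0, 0.4696]]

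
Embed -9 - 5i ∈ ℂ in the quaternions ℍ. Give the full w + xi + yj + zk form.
-9 - 5i + 0j + 0k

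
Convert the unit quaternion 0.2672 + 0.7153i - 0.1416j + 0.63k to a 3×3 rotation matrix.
[[0.1661, -0.5392, 0.8256], [0.1341, -0.8171, -0.5607], [0.9769, 0.2038, -0.0634]]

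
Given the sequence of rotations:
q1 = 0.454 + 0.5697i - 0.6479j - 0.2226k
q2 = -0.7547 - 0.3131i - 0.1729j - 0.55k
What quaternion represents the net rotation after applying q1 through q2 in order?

q2 · q1 = -0.3987 - 0.89i + 0.0274j + 0.2197k
-0.3987 - 0.89i + 0.0274j + 0.2197k


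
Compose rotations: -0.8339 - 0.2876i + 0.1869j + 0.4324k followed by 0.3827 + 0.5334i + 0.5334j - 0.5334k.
-0.0348 - 0.2245i - 0.4505j + 0.8634k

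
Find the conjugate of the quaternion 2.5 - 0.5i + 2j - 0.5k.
2.5 + 0.5i - 2j + 0.5k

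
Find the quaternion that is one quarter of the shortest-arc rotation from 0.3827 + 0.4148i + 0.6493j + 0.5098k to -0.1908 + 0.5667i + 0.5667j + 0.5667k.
0.2445 + 0.4702i + 0.651j + 0.5434k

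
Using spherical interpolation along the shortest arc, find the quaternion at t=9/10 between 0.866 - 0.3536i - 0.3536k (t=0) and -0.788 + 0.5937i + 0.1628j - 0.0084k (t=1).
0.8043 - 0.5749i - 0.1476j - 0.0291k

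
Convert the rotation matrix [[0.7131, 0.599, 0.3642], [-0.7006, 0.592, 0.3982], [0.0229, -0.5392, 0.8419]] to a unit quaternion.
0.887 - 0.2642i + 0.0962j - 0.3663k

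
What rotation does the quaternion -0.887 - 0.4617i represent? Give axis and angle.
axis = (-1, 0, 0), θ = 305°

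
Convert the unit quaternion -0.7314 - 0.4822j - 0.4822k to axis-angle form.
axis = (0, -√2/2, -√2/2), θ = 274°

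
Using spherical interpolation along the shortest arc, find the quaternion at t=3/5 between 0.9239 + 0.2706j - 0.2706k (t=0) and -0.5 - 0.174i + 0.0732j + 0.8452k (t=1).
0.7326 + 0.1127i + 0.0722j - 0.6674k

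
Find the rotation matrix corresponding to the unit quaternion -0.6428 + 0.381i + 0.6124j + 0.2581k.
[[0.1167, 0.7985, -0.5906], [0.1348, 0.5764, 0.8059], [0.984, -0.1737, -0.0404]]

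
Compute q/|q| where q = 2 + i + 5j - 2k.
0.343 + 0.1715i + 0.8575j - 0.343k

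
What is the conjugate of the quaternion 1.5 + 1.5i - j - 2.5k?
1.5 - 1.5i + j + 2.5k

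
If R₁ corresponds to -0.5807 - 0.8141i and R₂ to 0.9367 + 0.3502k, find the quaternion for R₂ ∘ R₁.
-0.5439 - 0.7626i - 0.2851j - 0.2034k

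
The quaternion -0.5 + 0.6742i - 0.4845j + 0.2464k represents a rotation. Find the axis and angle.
axis = (0.7785, -0.5595, 0.2845), θ = 4π/3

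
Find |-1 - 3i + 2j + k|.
√15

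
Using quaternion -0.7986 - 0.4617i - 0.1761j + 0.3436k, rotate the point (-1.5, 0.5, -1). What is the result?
(-0.661, 1.606, 0.694)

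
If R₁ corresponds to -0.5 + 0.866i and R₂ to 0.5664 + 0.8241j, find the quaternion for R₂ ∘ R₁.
-0.2832 + 0.4905i - 0.4121j - 0.7137k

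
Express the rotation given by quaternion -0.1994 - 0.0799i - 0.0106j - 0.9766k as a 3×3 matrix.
[[-0.9077, -0.3878, 0.1603], [0.3912, -0.9203, -0.0112], [0.1518, 0.0526, 0.987]]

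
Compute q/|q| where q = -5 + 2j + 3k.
-0.8111 + 0.3244j + 0.4867k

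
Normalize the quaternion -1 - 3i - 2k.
-0.2673 - 0.8018i - 0.5345k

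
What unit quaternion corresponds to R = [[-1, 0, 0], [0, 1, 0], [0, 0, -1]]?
j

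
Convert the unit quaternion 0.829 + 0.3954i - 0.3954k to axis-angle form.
axis = (√2/2, 0, -√2/2), θ = 68°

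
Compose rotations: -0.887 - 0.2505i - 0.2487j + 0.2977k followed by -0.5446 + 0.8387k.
0.2334 + 0.345i - 0.0747j - 0.9061k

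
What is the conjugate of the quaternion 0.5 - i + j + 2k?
0.5 + i - j - 2k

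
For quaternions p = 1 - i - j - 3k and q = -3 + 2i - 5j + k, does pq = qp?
No: pq = -3 - 11i - 7j + 17k ≠ -3 + 21i + 3j + 3k = qp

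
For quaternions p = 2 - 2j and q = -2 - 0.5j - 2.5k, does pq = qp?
No: pq = -5 + 5i + 3j - 5k ≠ -5 - 5i + 3j - 5k = qp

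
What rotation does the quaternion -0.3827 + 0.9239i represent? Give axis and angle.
axis = (1, 0, 0), θ = 5π/4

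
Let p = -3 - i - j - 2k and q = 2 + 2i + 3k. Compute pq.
2 - 11i - 3j - 11k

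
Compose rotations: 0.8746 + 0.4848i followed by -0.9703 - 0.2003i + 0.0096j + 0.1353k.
-0.7515 - 0.6456i + 0.074j + 0.1137k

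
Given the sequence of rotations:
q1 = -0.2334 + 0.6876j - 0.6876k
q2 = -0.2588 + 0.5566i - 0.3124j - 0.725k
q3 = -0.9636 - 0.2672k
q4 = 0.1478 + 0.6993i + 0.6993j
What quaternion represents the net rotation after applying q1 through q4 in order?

q2 · q1 = -0.2233 + 0.5834i + 0.2777j + 0.7299k
q3 · q2 · q1 = 0.4102 - 0.488i - 0.4235j - 0.6437k
q4 · q3 · q2 · q1 = 0.698 - 0.2354i + 0.6744j - 0.05k
0.698 - 0.2354i + 0.6744j - 0.05k


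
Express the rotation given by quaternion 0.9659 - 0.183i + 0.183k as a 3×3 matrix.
[[0.933, -0.3535, -0.067], [0.3535, 0.866, 0.3535], [-0.067, -0.3535, 0.933]]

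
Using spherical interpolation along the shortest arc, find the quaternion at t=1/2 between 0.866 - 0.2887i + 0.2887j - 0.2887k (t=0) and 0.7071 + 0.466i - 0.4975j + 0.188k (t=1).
0.9832 + 0.1108i - 0.1305j - 0.0629k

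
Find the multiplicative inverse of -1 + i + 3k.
-0.0909 - 0.0909i - 0.2727k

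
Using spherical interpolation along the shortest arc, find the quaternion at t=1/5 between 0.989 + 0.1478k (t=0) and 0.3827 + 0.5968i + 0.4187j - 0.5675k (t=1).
0.9812 + 0.1571i + 0.1102j - 0.0178k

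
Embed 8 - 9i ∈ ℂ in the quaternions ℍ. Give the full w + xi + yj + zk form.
8 - 9i + 0j + 0k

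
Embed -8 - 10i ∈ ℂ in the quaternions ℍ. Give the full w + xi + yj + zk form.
-8 - 10i + 0j + 0k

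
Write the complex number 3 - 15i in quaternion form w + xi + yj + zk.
3 - 15i + 0j + 0k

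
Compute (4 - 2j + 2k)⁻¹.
0.1667 + 0.0833j - 0.0833k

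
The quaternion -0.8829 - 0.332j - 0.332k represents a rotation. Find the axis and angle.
axis = (0, -√2/2, -√2/2), θ = 304°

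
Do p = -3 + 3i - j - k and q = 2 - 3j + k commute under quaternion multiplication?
No: pq = -8 + 2i + 4j - 14k ≠ -8 + 10i + 10j + 4k = qp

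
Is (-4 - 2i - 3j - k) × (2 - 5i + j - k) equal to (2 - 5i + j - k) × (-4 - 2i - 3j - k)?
No: pq = -16 + 20i - 7j - 15k ≠ -16 + 12i - 13j + 19k = qp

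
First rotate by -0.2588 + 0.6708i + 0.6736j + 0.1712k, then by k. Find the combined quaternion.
-0.1712 - 0.6736i + 0.6708j - 0.2588k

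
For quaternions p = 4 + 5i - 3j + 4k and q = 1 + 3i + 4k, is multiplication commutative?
No: pq = -27 + 5i - 11j + 29k ≠ -27 + 29i + 5j + 11k = qp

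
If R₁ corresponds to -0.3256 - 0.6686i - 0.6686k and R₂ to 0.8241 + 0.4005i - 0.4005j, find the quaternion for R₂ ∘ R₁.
-0.0006 - 0.4136i + 0.3982j - 0.8188k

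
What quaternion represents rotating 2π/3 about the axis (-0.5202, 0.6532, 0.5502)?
0.5 - 0.4505i + 0.5657j + 0.4765k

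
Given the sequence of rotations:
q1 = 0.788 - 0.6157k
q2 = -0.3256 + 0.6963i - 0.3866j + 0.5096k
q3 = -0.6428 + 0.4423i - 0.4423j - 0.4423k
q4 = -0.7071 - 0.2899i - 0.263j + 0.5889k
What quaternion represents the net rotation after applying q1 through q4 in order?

q2 · q1 = 0.0572 + 0.7867i + 0.1241j + 0.602k
q3 · q2 · q1 = -0.0636 - 0.6918i - 0.7193j - 0.0094k
q4 · q3 · q2 · q1 = -0.3392 + 0.9337i + 0.1152j - 0.0042k
-0.3392 + 0.9337i + 0.1152j - 0.0042k


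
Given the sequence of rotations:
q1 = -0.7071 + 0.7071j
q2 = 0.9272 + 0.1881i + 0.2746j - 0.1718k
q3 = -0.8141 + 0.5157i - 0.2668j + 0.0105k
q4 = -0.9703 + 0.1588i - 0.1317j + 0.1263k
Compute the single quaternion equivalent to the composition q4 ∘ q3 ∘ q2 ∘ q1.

q2 · q1 = -0.8498 - 0.0115i + 0.4615j + 0.2545k
q3 · q2 · q1 = 0.8182 - 0.5016i - 0.2803j + 0.0188k
q4 · q3 · q2 · q1 = -0.7535 + 0.6496i + 0.0979j - 0.0255k
-0.7535 + 0.6496i + 0.0979j - 0.0255k


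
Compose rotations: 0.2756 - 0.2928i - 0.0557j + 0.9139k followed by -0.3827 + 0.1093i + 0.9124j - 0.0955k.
0.0646 + 0.9707i + 0.2008j - 0.115k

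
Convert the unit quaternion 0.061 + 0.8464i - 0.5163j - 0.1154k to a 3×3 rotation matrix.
[[0.4402, -0.8599, -0.2583], [-0.8881, -0.4594, 0.0159], [-0.1324, 0.2224, -0.9659]]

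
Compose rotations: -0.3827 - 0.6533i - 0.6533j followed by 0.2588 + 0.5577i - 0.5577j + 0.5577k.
-0.099 - 0.0182i - 0.32j - 0.9421k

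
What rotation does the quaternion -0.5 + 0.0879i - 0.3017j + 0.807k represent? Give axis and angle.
axis = (0.1015, -0.3484, 0.9318), θ = 4π/3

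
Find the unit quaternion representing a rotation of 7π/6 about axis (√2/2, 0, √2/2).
-0.2588 + 0.683i + 0.683k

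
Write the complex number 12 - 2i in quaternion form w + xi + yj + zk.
12 - 2i + 0j + 0k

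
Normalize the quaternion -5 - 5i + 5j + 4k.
-0.5241 - 0.5241i + 0.5241j + 0.4193k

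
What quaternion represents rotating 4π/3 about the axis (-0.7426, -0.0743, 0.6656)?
-0.5 - 0.6431i - 0.0643j + 0.5764k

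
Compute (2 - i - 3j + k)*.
2 + i + 3j - k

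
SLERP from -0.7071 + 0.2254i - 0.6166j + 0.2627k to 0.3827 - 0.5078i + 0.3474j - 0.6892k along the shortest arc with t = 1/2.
-0.5775 + 0.3886i - 0.5109j + 0.5045k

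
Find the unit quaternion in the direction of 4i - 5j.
0.6247i - 0.7809j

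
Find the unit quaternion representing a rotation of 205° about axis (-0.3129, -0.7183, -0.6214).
-0.2164 - 0.3055i - 0.7013j - 0.6067k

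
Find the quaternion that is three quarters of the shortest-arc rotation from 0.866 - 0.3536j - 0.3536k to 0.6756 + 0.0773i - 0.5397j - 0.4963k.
0.7302 + 0.0584i - 0.4975j - 0.4647k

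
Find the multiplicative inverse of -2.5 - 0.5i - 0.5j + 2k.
-0.2326 + 0.0465i + 0.0465j - 0.186k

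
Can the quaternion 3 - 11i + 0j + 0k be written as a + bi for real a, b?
Yes. The quaternion 3 - 11i has j- and k-coefficients y = z = 0, so it lies in the complex subalgebra spanned by 1 and i.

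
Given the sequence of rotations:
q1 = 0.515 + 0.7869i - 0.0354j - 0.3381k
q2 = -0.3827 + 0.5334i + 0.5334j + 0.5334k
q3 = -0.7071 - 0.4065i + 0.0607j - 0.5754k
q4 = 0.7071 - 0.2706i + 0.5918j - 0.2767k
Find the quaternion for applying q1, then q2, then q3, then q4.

q2 · q1 = -0.4176 - 0.1879i + 0.8883j - 0.0345k
q3 · q2 · q1 = 0.1451 + 0.8117i - 0.5594j - 0.085k
q4 · q3 · q2 · q1 = 0.6298 + 0.3296i - 0.5573j - 0.4292k
0.6298 + 0.3296i - 0.5573j - 0.4292k


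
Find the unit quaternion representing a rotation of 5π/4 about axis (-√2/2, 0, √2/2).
-0.3827 - 0.6533i + 0.6533k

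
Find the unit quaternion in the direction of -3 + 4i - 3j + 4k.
-0.4243 + 0.5657i - 0.4243j + 0.5657k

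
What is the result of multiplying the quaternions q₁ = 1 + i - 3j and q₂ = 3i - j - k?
-6 + 6i + 7k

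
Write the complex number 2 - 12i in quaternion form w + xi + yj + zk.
2 - 12i + 0j + 0k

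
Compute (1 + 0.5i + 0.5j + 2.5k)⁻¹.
0.129 - 0.0645i - 0.0645j - 0.3226k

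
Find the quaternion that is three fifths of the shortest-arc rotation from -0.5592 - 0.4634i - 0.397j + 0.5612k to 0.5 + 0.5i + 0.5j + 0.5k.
-0.6163 - 0.5701i - 0.538j - 0.0757k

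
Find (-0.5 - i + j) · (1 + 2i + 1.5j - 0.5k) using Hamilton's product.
-2.5i - 0.25j - 3.25k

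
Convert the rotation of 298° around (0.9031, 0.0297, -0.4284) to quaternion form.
-0.8572 + 0.4651i + 0.0153j - 0.2206k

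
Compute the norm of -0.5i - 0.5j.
0.7071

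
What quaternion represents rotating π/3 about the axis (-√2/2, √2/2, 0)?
0.866 - 0.3536i + 0.3536j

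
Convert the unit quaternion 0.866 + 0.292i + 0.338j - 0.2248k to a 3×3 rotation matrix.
[[0.6704, 0.5867, 0.4541], [-0.192, 0.7284, -0.6577], [-0.7167, 0.3538, 0.601]]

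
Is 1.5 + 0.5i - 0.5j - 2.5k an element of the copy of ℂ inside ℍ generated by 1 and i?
No. The quaternion 1.5 + 0.5i - 0.5j - 2.5k has j-coefficient y = -0.5 and k-coefficient z = -2.5, not both zero, so it does not lie in the complex subalgebra spanned by 1 and i.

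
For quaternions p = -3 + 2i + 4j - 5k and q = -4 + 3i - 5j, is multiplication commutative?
No: pq = 26 - 42i - 16j - 2k ≠ 26 + 8i + 14j + 42k = qp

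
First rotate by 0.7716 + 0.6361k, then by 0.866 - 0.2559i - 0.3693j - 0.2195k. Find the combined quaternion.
0.8078 - 0.4324i - 0.1222j + 0.3815k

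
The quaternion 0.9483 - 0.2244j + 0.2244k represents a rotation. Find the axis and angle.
axis = (0, -√2/2, √2/2), θ = 37°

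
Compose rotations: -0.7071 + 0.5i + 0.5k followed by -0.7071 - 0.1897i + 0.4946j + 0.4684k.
0.3606 + 0.0279i - 0.0207j - 0.9321k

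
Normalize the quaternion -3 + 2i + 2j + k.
-0.7071 + 0.4714i + 0.4714j + 0.2357k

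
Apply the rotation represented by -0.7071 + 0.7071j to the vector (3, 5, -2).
(2, 5, 3)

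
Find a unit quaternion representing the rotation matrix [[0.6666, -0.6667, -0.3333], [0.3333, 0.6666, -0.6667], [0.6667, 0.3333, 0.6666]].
0.866 + 0.2887i - 0.2887j + 0.2887k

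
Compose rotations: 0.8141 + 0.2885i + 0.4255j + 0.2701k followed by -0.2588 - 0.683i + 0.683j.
-0.3043 - 0.4462i + 0.6304j - 0.5576k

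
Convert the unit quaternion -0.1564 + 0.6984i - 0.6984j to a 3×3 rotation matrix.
[[0.0245, -0.9755, 0.2185], [-0.9755, 0.0245, 0.2185], [-0.2185, -0.2185, -0.9511]]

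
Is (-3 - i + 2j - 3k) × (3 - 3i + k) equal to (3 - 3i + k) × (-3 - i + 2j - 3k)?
No: pq = -9 + 8i + 16j - 6k ≠ -9 + 4i - 4j - 18k = qp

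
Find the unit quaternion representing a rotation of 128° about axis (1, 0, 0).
0.4384 + 0.8988i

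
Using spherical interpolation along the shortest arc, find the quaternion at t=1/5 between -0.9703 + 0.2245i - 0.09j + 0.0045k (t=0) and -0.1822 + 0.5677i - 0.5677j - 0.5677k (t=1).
-0.901 + 0.3431i - 0.2247j - 0.1415k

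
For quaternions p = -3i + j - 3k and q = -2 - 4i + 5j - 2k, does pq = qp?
No: pq = -23 + 19i + 4j - 5k ≠ -23 - 7i - 8j + 17k = qp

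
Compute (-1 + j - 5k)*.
-1 - j + 5k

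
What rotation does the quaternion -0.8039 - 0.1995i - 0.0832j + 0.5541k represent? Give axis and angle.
axis = (-0.3354, -0.1399, 0.9316), θ = 287°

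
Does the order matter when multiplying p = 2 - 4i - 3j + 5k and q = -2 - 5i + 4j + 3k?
Yes: pq = -27 - 31i + j - 35k ≠ -27 + 27i + 27j + 27k = qp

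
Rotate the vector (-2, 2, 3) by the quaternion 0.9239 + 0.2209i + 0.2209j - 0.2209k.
(0.334, 0.713, 4.047)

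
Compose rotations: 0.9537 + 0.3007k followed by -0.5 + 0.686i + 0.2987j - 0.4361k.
-0.3457 + 0.7441i + 0.0786j - 0.5663k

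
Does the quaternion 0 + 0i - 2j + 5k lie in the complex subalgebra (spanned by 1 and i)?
No. The quaternion -2j + 5k has j-coefficient y = -2 and k-coefficient z = 5, not both zero, so it does not lie in the complex subalgebra spanned by 1 and i.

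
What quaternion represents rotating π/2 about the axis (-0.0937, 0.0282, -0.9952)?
0.7071 - 0.0663i + 0.0199j - 0.7037k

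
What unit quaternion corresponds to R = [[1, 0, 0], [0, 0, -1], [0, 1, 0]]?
0.7071 + 0.7071i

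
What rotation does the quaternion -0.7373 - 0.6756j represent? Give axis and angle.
axis = (0, -1, 0), θ = 275°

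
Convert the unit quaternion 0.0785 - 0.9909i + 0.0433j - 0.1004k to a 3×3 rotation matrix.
[[0.9761, -0.07, 0.2058], [-0.1016, -0.9839, 0.1469], [0.1922, -0.1643, -0.9675]]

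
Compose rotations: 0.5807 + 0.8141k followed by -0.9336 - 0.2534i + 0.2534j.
-0.5421 + 0.0591i + 0.3534j - 0.76k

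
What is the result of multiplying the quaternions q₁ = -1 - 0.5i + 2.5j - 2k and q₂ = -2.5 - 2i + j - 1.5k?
-4 + 1.5i - 4j + 11k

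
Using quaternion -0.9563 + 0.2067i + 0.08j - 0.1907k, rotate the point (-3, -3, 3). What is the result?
(-2.444, -2.624, 3.76)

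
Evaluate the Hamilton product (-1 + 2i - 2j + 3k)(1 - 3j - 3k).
2 + 17i + 7j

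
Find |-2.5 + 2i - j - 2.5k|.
4.183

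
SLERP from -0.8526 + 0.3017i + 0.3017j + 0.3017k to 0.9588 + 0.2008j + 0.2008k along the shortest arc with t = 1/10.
-0.8906 + 0.2773i + 0.255j + 0.255k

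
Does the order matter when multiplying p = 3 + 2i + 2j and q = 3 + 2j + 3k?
Yes: pq = 5 + 12i + 6j + 13k ≠ 5 + 18j + 5k = qp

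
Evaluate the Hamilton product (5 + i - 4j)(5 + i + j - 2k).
28 + 18i - 13j - 5k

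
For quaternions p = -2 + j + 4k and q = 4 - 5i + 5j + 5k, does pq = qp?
No: pq = -33 - 5i - 26j + 11k ≠ -33 + 25i + 14j + k = qp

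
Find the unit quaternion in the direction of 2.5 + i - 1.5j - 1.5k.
0.7293 + 0.2917i - 0.4376j - 0.4376k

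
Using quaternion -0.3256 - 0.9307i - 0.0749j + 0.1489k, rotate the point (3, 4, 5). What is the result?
(2.637, -6.122, -2.361)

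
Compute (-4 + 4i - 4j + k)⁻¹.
-0.0816 - 0.0816i + 0.0816j - 0.0204k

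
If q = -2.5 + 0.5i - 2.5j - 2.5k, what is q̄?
-2.5 - 0.5i + 2.5j + 2.5k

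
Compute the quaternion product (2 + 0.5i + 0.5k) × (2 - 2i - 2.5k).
6.25 - 3i + 0.25j - 4k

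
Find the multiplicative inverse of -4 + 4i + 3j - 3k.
-0.08 - 0.08i - 0.06j + 0.06k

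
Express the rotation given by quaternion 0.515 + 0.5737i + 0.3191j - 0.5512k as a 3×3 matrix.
[[0.1887, 0.9339, -0.3038], [-0.2016, -0.2659, -0.9427], [-0.9611, 0.2391, 0.1381]]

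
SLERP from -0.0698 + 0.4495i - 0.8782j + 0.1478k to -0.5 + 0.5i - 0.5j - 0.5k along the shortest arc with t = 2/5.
-0.2704 + 0.5194i - 0.8005j - 0.1277k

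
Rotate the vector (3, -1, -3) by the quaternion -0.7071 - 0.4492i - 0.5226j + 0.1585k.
(-1.273, 2.593, -3.265)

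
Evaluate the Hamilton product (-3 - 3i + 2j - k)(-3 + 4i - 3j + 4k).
31 + 2i + 11j - 8k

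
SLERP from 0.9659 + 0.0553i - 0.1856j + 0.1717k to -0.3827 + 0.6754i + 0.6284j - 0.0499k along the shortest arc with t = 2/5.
0.8464 - 0.2843i - 0.4274j + 0.1418k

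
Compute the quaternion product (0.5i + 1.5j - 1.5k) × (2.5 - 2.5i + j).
-0.25 + 2.75i + 7.5j + 0.5k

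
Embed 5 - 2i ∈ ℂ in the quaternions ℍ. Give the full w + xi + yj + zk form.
5 - 2i + 0j + 0k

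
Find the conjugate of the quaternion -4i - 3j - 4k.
4i + 3j + 4k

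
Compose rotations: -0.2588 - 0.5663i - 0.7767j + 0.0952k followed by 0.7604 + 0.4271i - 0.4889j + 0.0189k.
-0.3365 - 0.573i - 0.5154j - 0.5411k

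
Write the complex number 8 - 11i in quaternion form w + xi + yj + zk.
8 - 11i + 0j + 0k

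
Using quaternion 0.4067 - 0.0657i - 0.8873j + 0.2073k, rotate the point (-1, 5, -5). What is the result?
(4.145, 5.814, 0.115)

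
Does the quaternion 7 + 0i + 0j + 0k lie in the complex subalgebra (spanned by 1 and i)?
Yes. The quaternion 7 has j- and k-coefficients y = z = 0, so it lies in the complex subalgebra spanned by 1 and i.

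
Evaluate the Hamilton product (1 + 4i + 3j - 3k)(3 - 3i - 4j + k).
30 + 10j - 15k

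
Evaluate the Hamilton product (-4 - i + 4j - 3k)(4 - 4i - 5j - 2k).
-6 - 11i + 46j + 17k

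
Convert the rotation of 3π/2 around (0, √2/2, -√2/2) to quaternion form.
-0.7071 + 0.5j - 0.5k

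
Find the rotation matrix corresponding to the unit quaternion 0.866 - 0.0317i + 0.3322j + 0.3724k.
[[0.5019, -0.6661, 0.5518], [0.6239, 0.7206, 0.3023], [-0.599, 0.1925, 0.7773]]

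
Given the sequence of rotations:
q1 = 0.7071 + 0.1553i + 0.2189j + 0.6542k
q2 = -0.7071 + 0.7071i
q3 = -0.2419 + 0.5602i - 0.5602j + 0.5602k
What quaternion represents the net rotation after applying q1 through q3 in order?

q2 · q1 = -0.6098 + 0.3902i - 0.6174j - 0.3078k
q3 · q2 · q1 = -0.2445 + 0.0823i + 0.882j - 0.3944k
-0.2445 + 0.0823i + 0.882j - 0.3944k


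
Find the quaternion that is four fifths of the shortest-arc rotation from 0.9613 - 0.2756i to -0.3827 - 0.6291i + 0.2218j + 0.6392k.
0.6138 + 0.4953i - 0.2015j - 0.5808k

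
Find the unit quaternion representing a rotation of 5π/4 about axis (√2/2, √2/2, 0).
-0.3827 + 0.6533i + 0.6533j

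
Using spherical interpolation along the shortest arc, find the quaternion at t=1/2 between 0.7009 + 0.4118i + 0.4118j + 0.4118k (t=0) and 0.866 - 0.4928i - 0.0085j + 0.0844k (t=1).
0.9248 - 0.0478i + 0.238j + 0.2929k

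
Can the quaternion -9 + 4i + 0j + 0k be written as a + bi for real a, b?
Yes. The quaternion -9 + 4i has j- and k-coefficients y = z = 0, so it lies in the complex subalgebra spanned by 1 and i.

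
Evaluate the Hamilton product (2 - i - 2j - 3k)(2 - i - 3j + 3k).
6 - 19i - 4j + k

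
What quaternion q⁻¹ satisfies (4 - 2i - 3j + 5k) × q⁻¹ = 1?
0.0741 + 0.037i + 0.0556j - 0.0926k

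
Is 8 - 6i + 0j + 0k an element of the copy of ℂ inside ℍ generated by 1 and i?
Yes. The quaternion 8 - 6i has j- and k-coefficients y = z = 0, so it lies in the complex subalgebra spanned by 1 and i.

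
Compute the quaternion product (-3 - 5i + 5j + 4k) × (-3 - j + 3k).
2 + 34i + 3j - 16k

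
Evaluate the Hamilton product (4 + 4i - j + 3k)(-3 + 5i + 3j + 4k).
-41 - 5i + 14j + 24k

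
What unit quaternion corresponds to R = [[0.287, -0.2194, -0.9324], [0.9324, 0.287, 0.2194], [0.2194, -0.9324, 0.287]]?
0.6821 - 0.4222i - 0.4222j + 0.4222k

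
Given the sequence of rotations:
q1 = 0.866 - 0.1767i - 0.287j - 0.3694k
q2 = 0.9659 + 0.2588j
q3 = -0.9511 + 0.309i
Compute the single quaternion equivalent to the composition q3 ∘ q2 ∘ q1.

q2 · q1 = 0.9107 - 0.2663i - 0.0531j - 0.3111k
q3 · q2 · q1 = -0.7839 + 0.5347i + 0.1466j + 0.2795k
-0.7839 + 0.5347i + 0.1466j + 0.2795k


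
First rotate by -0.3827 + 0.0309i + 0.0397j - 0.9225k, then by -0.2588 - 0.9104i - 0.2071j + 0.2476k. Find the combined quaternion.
0.3638 + 0.5216i - 0.7632j + 0.1142k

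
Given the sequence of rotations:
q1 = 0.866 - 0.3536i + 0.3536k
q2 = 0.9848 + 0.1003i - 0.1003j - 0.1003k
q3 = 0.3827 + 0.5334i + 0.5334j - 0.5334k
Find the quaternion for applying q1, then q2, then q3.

q2 · q1 = 0.9238 - 0.2968i - 0.0869j + 0.2259k
q3 · q2 · q1 = 0.6787 + 0.4533i + 0.4973j - 0.2943k
0.6787 + 0.4533i + 0.4973j - 0.2943k


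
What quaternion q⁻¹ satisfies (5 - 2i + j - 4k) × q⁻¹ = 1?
0.1087 + 0.0435i - 0.0217j + 0.087k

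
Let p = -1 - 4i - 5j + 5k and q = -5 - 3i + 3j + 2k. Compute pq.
-2 - 2i + 15j - 54k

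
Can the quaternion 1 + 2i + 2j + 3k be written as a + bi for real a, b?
No. The quaternion 1 + 2i + 2j + 3k has j-coefficient y = 2 and k-coefficient z = 3, not both zero, so it does not lie in the complex subalgebra spanned by 1 and i.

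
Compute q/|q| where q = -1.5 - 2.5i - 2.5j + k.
-0.378 - 0.6299i - 0.6299j + 0.252k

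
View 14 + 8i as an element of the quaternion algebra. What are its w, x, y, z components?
14 + 8i + 0j + 0k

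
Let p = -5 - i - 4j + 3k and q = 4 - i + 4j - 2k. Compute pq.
1 - 3i - 41j + 14k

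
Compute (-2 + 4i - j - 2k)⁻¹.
-0.08 - 0.16i + 0.04j + 0.08k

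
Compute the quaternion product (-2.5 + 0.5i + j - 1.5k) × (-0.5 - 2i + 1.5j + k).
2.25 + 8i - 1.75j + k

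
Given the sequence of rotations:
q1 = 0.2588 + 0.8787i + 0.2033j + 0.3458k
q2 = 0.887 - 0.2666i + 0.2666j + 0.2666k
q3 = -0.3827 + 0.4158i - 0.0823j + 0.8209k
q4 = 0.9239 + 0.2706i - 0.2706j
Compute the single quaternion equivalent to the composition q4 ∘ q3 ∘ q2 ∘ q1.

q2 · q1 = 0.3174 + 0.7484i + 0.5758j + 0.0873k
q3 · q2 · q1 = -0.4569 - 0.6343i + 0.3316j + 0.5282k
q4 · q3 · q2 · q1 = -0.1608 - 0.8526i + 0.2871j + 0.4061k
-0.1608 - 0.8526i + 0.2871j + 0.4061k


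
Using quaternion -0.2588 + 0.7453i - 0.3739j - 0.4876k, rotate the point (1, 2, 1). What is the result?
(-1.908, -0.727, -1.353)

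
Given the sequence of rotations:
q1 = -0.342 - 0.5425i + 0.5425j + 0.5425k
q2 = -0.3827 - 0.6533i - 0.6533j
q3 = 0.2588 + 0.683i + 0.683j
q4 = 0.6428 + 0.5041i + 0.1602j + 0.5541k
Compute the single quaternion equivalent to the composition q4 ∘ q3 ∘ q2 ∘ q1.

q2 · q1 = 0.1309 + 0.0766i + 0.3702j - 0.9164k
q3 · q2 · q1 = -0.2713 - 0.5167i + 0.8111j - 0.0366k
q4 · q3 · q2 · q1 = -0.0236 - 0.9242i + 0.2101j + 0.3178k
-0.0236 - 0.9242i + 0.2101j + 0.3178k


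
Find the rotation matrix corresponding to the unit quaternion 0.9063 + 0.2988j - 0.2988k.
[[0.6429, 0.5416, 0.5416], [-0.5416, 0.8214, -0.1786], [-0.5416, -0.1786, 0.8214]]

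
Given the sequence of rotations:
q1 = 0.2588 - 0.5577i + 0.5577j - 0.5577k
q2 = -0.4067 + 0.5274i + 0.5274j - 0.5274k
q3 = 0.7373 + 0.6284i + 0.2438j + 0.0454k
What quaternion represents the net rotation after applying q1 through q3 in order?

q2 · q1 = -0.3994 + 0.3633i + 0.4979j + 0.6786k
q3 · q2 · q1 = -0.675 + 0.1597i - 0.1402j + 0.7065k
-0.675 + 0.1597i - 0.1402j + 0.7065k


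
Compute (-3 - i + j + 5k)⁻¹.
-0.0833 + 0.0278i - 0.0278j - 0.1389k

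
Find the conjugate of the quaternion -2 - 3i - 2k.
-2 + 3i + 2k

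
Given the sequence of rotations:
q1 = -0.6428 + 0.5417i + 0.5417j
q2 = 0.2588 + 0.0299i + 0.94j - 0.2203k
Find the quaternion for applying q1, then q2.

q2 · q1 = -0.6918 + 0.2403i - 0.5834j - 0.3514k
-0.6918 + 0.2403i - 0.5834j - 0.3514k


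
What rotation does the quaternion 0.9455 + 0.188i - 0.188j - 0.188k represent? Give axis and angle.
axis = (√3/3, -√3/3, -√3/3), θ = 38°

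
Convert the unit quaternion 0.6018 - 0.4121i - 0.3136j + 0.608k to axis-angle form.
axis = (-0.516, -0.3927, 0.7613), θ = 106°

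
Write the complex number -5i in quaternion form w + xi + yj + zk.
0 - 5i + 0j + 0k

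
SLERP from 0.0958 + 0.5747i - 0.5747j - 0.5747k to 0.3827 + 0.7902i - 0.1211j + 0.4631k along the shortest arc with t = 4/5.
0.366 + 0.8549i - 0.2592j + 0.261k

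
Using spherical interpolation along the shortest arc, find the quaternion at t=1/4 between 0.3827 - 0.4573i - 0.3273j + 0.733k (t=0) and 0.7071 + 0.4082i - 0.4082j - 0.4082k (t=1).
0.087 - 0.5613i - 0.1462j + 0.8099k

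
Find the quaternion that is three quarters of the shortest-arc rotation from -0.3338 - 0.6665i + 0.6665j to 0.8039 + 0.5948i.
-0.7299 - 0.6576i + 0.1868j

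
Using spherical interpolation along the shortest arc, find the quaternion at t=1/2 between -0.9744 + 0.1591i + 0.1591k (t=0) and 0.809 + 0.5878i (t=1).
-0.9687 - 0.2329i + 0.0864k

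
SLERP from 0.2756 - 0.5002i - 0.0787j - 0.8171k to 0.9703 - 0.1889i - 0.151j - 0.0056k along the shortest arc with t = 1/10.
0.3841 - 0.4967i - 0.0936j - 0.7727k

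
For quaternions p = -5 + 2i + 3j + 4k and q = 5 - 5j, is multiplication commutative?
No: pq = -10 + 30i + 40j + 10k ≠ -10 - 10i + 40j + 30k = qp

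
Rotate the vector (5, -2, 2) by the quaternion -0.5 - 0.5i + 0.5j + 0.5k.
(-2, -5, -2)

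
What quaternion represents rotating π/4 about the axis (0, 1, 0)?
0.9239 + 0.3827j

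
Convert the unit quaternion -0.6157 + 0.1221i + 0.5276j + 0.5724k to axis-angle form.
axis = (0.155, 0.6696, 0.7264), θ = 256°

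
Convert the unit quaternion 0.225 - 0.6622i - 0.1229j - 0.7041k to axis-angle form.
axis = (-0.6796, -0.1261, -0.7226), θ = 154°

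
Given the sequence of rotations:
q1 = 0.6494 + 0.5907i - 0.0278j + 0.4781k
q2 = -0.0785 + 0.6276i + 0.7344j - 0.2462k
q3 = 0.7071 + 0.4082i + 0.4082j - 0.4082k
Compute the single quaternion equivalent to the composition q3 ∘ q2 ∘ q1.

q2 · q1 = -0.2836 + 0.7055i + 0.0336j - 0.6487k
q3 · q2 · q1 = -0.767 + 0.132i - 0.1152j - 0.6172k
-0.767 + 0.132i - 0.1152j - 0.6172k


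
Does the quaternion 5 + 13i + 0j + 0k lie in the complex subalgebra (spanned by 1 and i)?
Yes. The quaternion 5 + 13i has j- and k-coefficients y = z = 0, so it lies in the complex subalgebra spanned by 1 and i.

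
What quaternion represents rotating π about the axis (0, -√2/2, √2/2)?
-0.7071j + 0.7071k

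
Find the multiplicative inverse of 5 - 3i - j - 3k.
0.1136 + 0.0682i + 0.0227j + 0.0682k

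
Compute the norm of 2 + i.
√5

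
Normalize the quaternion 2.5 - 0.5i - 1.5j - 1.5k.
0.7538 - 0.1508i - 0.4523j - 0.4523k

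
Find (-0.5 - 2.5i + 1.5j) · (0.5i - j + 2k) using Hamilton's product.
2.75 + 2.75i + 5.5j + 0.75k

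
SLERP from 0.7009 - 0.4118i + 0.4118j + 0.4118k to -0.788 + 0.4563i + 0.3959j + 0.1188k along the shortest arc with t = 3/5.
0.8563 - 0.4986i - 0.0751j + 0.1114k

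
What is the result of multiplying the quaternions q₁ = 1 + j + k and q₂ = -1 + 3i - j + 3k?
-3 + 7i + j - k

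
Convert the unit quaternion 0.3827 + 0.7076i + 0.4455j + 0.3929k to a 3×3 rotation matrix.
[[0.2943, 0.3297, 0.897], [0.9312, -0.3101, -0.1915], [0.215, 0.8917, -0.3983]]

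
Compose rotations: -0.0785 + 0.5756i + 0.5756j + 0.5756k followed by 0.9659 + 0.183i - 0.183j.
-0.0758 + 0.4363i + 0.465j + 0.7666k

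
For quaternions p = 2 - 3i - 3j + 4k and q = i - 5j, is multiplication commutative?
No: pq = -12 + 22i - 6j + 18k ≠ -12 - 18i - 14j - 18k = qp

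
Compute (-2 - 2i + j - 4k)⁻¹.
-0.08 + 0.08i - 0.04j + 0.16k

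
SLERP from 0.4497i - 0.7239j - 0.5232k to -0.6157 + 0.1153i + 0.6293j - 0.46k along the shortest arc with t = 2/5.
0.333 + 0.2783i - 0.8887j - 0.1476k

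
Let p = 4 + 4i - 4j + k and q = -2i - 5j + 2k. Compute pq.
-14 - 11i - 30j - 20k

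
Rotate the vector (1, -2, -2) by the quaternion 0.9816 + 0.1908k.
(1.676, -1.48, -2)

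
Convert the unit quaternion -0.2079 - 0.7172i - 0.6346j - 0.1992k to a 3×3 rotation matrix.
[[0.1152, 0.8274, 0.5496], [0.9931, -0.1081, -0.0454], [0.0219, 0.551, -0.8342]]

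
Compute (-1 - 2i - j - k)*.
-1 + 2i + j + k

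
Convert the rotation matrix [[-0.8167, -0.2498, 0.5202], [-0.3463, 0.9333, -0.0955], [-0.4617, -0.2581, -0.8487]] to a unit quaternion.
0.2588 - 0.1571i + 0.9485j - 0.0932k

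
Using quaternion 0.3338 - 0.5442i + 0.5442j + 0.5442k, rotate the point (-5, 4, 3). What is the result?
(-3.586, 3.273, 5.14)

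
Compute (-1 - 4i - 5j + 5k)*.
-1 + 4i + 5j - 5k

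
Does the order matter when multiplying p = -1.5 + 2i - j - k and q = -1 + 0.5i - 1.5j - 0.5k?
Yes: pq = -1.5 - 3.75i + 3.75j - 0.75k ≠ -1.5 - 1.75i + 2.75j + 4.25k = qp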